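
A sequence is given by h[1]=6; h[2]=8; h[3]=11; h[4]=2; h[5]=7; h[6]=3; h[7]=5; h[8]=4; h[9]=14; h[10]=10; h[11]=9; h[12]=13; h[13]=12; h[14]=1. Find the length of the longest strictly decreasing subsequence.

5

Let dp[i] be the longest strictly decreasing subsequence ending at i:
i:      1  2  3  4  5  6  7  8  9 10 11 12 13 14
h[i]:   6  8 11  2  7  3  5  4 14 10  9 13 12  1
dp:     1  1  1  2  2  3  3  4  1  2  3  2  3  5
Maximum is 5.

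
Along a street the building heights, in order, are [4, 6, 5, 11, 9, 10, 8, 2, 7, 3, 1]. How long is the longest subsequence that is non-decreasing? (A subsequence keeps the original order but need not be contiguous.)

4

Track the smallest tail for each achievable length (allowing ties):
4 → extends → [4]
6 → extends → [4, 6]
5 → replaces 6 → [4, 5]
11 → extends → [4, 5, 11]
9 → replaces 11 → [4, 5, 9]
10 → extends → [4, 5, 9, 10]
8 → replaces 9 → [4, 5, 8, 10]
2 → replaces 4 → [2, 5, 8, 10]
7 → replaces 8 → [2, 5, 7, 10]
3 → replaces 5 → [2, 3, 7, 10]
1 → replaces 2 → [1, 3, 7, 10]
Four tails, so the longest non-decreasing subsequence has length 4 (e.g. 4, 6, 9, 10).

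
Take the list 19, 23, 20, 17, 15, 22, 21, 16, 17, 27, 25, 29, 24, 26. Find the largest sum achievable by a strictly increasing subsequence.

Let S[i] be the best sum of a strictly increasing subsequence ending at i:
i:       1   2   3   4   5   6   7   8   9  10  11  12  13  14
a[i]:   19  23  20  17  15  22  21  16  17  27  25  29  24  26
S:      19  42  39  17  15  61  60  31  48  88  86 117  85 112
Maximum is 117 (e.g. 19 + 20 + 22 + 27 + 29).

117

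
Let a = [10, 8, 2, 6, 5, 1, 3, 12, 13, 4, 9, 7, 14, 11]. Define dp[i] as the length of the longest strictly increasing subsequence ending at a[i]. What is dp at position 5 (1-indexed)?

dp[i] = 1 + max{dp[j] : j<i, a[j]<a[i]} (or 1 if no such j):
i:      1  2  3  4  5  6  7  8  9 10 11 12 13 14
a[i]:  10  8  2  6  5  1  3 12 13  4  9  7 14 11
dp:     1  1  1  2  2  1  2  3  4  3  4  4  5  5
At index 5 the value is 2.

2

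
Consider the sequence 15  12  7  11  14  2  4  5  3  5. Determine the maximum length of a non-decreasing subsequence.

4

Track the smallest tail for each achievable length (allowing ties):
15 → extends → [15]
12 → replaces 15 → [12]
7 → replaces 12 → [7]
11 → extends → [7, 11]
14 → extends → [7, 11, 14]
2 → replaces 7 → [2, 11, 14]
4 → replaces 11 → [2, 4, 14]
5 → replaces 14 → [2, 4, 5]
3 → replaces 4 → [2, 3, 5]
5 → extends → [2, 3, 5, 5]
Four tails, so the longest non-decreasing subsequence has length 4 (e.g. 2, 4, 5, 5).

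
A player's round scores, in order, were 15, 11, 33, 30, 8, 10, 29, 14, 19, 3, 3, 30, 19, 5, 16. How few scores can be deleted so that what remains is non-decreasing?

10

Fewest deletions = n − (longest non-decreasing subsequence).
i:      1  2  3  4  5  6  7  8  9 10 11 12 13 14 15
a[i]:  15 11 33 30  8 10 29 14 19  3  3 30 19  5 16
dp:     1  1  2  2  1  2  3  3  4  1  2  5  5  3  4
max dp = 5, so deletions = 15 − 5 = 10.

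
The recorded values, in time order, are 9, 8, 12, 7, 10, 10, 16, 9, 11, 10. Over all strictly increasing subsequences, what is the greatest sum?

37

Let S[i] be the best sum of a strictly increasing subsequence ending at i:
i:      1  2  3  4  5  6  7  8  9 10
a[i]:   9  8 12  7 10 10 16  9 11 10
S:      9  8 21  7 19 19 37 17 30 27
Maximum is 37 (e.g. 9 + 12 + 16).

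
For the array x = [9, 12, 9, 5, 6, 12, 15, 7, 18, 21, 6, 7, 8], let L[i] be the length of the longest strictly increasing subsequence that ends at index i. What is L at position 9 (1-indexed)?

5

dp[i] = 1 + max{dp[j] : j<i, x[j]<x[i]} (or 1 if no such j):
i:      1  2  3  4  5  6  7  8  9 10 11 12 13
x[i]:   9 12  9  5  6 12 15  7 18 21  6  7  8
dp:     1  2  1  1  2  3  4  3  5  6  2  3  4
At index 9 the value is 5.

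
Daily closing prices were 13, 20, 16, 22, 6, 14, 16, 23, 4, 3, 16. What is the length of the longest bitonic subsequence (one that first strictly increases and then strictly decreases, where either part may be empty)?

6

inc[i] = longest strictly increasing subsequence ending at i; dec[i] = longest strictly decreasing subsequence starting at i:
i:      1  2  3  4  5  6  7  8  9 10 11
a[i]:  13 20 16 22  6 14 16 23  4  3 16
inc:    1  2  2  3  1  2  3  4  1  1  3
dec:    4  5  4  4  3  3  3  3  2  1  1
Best peak at i=2 (value 20): inc=2, dec=5, length 2+5−1 = 6.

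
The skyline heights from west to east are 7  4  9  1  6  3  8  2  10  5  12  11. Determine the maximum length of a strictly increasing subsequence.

Let dp[i] be the length of the longest such subsequence ending at index i:
i:      1  2  3  4  5  6  7  8  9 10 11 12
a[i]:   7  4  9  1  6  3  8  2 10  5 12 11
dp:     1  1  2  1  2  2  3  2  4  3  5  5
Maximum dp value is 5.

5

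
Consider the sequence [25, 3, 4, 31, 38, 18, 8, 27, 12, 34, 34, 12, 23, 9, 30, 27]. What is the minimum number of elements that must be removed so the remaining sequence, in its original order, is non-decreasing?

Fewest deletions = n − (longest non-decreasing subsequence).
Patience tails:
25 → extends → [25]
3 → replaces 25 → [3]
4 → extends → [3, 4]
31 → extends → [3, 4, 31]
38 → extends → [3, 4, 31, 38]
18 → replaces 31 → [3, 4, 18, 38]
8 → replaces 18 → [3, 4, 8, 38]
27 → replaces 38 → [3, 4, 8, 27]
12 → replaces 27 → [3, 4, 8, 12]
34 → extends → [3, 4, 8, 12, 34]
34 → extends → [3, 4, 8, 12, 34, 34]
12 → replaces 34 → [3, 4, 8, 12, 12, 34]
23 → replaces 34 → [3, 4, 8, 12, 12, 23]
9 → replaces 12 → [3, 4, 8, 9, 12, 23]
30 → extends → [3, 4, 8, 9, 12, 23, 30]
27 → replaces 30 → [3, 4, 8, 9, 12, 23, 27]
Longest non-decreasing subsequence has length 7, so deletions = 16 − 7 = 9.

9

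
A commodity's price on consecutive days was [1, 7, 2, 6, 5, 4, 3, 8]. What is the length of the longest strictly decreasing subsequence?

5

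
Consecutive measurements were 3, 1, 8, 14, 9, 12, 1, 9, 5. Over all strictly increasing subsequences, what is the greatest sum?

32

Let S[i] be the best sum of a strictly increasing subsequence ending at i:
i:      1  2  3  4  5  6  7  8  9
a[i]:   3  1  8 14  9 12  1  9  5
S:      3  1 11 25 20 32  1 20  8
Maximum is 32 (e.g. 3 + 8 + 9 + 12).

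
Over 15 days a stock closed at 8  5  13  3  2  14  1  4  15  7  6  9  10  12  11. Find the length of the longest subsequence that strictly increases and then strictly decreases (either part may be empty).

inc[i] = longest strictly increasing subsequence ending at i; dec[i] = longest strictly decreasing subsequence starting at i:
i:      1  2  3  4  5  6  7  8  9 10 11 12 13 14 15
a[i]:   8  5 13  3  2 14  1  4 15  7  6  9 10 12 11
inc:    1  1  2  1  1  3  1  2  4  3  3  4  5  6  6
dec:    5  4  4  3  2  3  1  1  3  2  1  1  1  2  1
Best peak at i=14 (value 12): inc=6, dec=2, length 6+2−1 = 7.

7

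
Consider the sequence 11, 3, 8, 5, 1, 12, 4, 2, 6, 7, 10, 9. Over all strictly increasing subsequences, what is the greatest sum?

31

Let S[i] be the best sum of a strictly increasing subsequence ending at i:
i:      1  2  3  4  5  6  7  8  9 10 11 12
a[i]:  11  3  8  5  1 12  4  2  6  7 10  9
S:     11  3 11  8  1 23  7  3 14 21 31 30
Maximum is 31 (e.g. 3 + 5 + 6 + 7 + 10).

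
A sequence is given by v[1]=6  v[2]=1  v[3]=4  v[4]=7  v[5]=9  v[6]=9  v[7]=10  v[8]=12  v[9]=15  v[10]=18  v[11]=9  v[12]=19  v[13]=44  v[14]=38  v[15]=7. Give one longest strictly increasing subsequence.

1, 4, 7, 9, 10, 12, 15, 18, 19, 44

Patience tails give the LIS length; then backtrack through the dp parents:
6 → extends → [6]
1 → replaces 6 → [1]
4 → extends → [1, 4]
7 → extends → [1, 4, 7]
9 → extends → [1, 4, 7, 9]
9 → already a tail → [1, 4, 7, 9]
10 → extends → [1, 4, 7, 9, 10]
12 → extends → [1, 4, 7, 9, 10, 12]
15 → extends → [1, 4, 7, 9, 10, 12, 15]
18 → extends → [1, 4, 7, 9, 10, 12, 15, 18]
9 → already a tail → [1, 4, 7, 9, 10, 12, 15, 18]
19 → extends → [1, 4, 7, 9, 10, 12, 15, 18, 19]
44 → extends → [1, 4, 7, 9, 10, 12, 15, 18, 19, 44]
38 → replaces 44 → [1, 4, 7, 9, 10, 12, 15, 18, 19, 38]
7 → already a tail → [1, 4, 7, 9, 10, 12, 15, 18, 19, 38]
Length 10; one witness is 1, 4, 7, 9, 10, 12, 15, 18, 19, 44.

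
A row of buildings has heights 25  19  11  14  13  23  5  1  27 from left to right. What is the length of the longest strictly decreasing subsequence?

6

Negate each value so 'decreasing' becomes 'increasing', then run patience tails on the negated sequence:
-25 → extends → [-25]
-19 → extends → [-25, -19]
-11 → extends → [-25, -19, -11]
-14 → replaces -11 → [-25, -19, -14]
-13 → extends → [-25, -19, -14, -13]
-23 → replaces -19 → [-25, -23, -14, -13]
-5 → extends → [-25, -23, -14, -13, -5]
-1 → extends → [-25, -23, -14, -13, -5, -1]
-27 → replaces -25 → [-27, -23, -14, -13, -5, -1]
Six tails, so the longest strictly decreasing subsequence of the original has length 6.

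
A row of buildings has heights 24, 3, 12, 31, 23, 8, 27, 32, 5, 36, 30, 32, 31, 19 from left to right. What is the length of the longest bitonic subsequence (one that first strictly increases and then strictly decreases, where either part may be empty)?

9

inc[i] = longest strictly increasing subsequence ending at i; dec[i] = longest strictly decreasing subsequence starting at i:
i:      1  2  3  4  5  6  7  8  9 10 11 12 13 14
a[i]:  24  3 12 31 23  8 27 32  5 36 30 32 31 19
inc:    1  1  2  3  3  2  4  5  2  6  5  6  6  3
dec:    4  1  3  4  3  2  2  3  1  4  2  3  2  1
Best peak at i=10 (value 36): inc=6, dec=4, length 6+4−1 = 9.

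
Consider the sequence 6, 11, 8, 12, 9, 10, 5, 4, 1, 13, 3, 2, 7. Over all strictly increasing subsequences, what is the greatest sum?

Let S[i] be the best sum of a strictly increasing subsequence ending at i:
i:      1  2  3  4  5  6  7  8  9 10 11 12 13
a[i]:   6 11  8 12  9 10  5  4  1 13  3  2  7
S:      6 17 14 29 23 33  5  4  1 46  4  3 13
Maximum is 46 (e.g. 6 + 8 + 9 + 10 + 13).

46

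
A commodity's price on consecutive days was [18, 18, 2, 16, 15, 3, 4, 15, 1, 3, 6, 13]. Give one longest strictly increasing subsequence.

2, 3, 4, 6, 13

Patience tails give the LIS length; then backtrack through the dp parents:
18 → extends → [18]
18 → already a tail → [18]
2 → replaces 18 → [2]
16 → extends → [2, 16]
15 → replaces 16 → [2, 15]
3 → replaces 15 → [2, 3]
4 → extends → [2, 3, 4]
15 → extends → [2, 3, 4, 15]
1 → replaces 2 → [1, 3, 4, 15]
3 → already a tail → [1, 3, 4, 15]
6 → replaces 15 → [1, 3, 4, 6]
13 → extends → [1, 3, 4, 6, 13]
Length 5; one witness is 2, 3, 4, 6, 13.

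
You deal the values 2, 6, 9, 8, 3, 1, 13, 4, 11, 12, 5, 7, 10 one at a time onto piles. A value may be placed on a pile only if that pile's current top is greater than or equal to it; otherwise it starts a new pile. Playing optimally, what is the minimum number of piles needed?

Place each on the leftmost legal pile:
2 → new pile 1 (tops now [2])
6 → new pile 2 (tops now [2, 6])
9 → new pile 3 (tops now [2, 6, 9])
8 → pile 3 (tops now [2, 6, 8])
3 → pile 2 (tops now [2, 3, 8])
1 → pile 1 (tops now [1, 3, 8])
13 → new pile 4 (tops now [1, 3, 8, 13])
4 → pile 3 (tops now [1, 3, 4, 13])
11 → pile 4 (tops now [1, 3, 4, 11])
12 → new pile 5 (tops now [1, 3, 4, 11, 12])
5 → pile 4 (tops now [1, 3, 4, 5, 12])
7 → pile 5 (tops now [1, 3, 4, 5, 7])
10 → new pile 6 (tops now [1, 3, 4, 5, 7, 10])
Six piles.

6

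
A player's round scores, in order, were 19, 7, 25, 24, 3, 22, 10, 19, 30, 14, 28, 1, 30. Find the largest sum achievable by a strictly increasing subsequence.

102

Let S[i] be the best sum of a strictly increasing subsequence ending at i:
i:       1   2   3   4   5   6   7   8   9  10  11  12  13
a[i]:   19   7  25  24   3  22  10  19  30  14  28   1  30
S:      19   7  44  43   3  41  17  36  74  31  72   1 102
Maximum is 102 (e.g. 19 + 25 + 28 + 30).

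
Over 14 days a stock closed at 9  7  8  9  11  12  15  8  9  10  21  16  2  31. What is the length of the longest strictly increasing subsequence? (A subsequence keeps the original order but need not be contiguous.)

Track the smallest tail for each achievable length (strict):
9 → extends → [9]
7 → replaces 9 → [7]
8 → extends → [7, 8]
9 → extends → [7, 8, 9]
11 → extends → [7, 8, 9, 11]
12 → extends → [7, 8, 9, 11, 12]
15 → extends → [7, 8, 9, 11, 12, 15]
8 → already a tail → [7, 8, 9, 11, 12, 15]
9 → already a tail → [7, 8, 9, 11, 12, 15]
10 → replaces 11 → [7, 8, 9, 10, 12, 15]
21 → extends → [7, 8, 9, 10, 12, 15, 21]
16 → replaces 21 → [7, 8, 9, 10, 12, 15, 16]
2 → replaces 7 → [2, 8, 9, 10, 12, 15, 16]
31 → extends → [2, 8, 9, 10, 12, 15, 16, 31]
Eight tails, so the longest strictly increasing subsequence has length 8 (e.g. 7, 8, 9, 11, 12, 15, 21, 31).

8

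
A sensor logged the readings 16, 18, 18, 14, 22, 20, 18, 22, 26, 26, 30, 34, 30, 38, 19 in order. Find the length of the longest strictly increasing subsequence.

8

Let dp[i] be the length of the longest such subsequence ending at index i:
i:      1  2  3  4  5  6  7  8  9 10 11 12 13 14 15
a[i]:  16 18 18 14 22 20 18 22 26 26 30 34 30 38 19
dp:     1  2  2  1  3  3  2  4  5  5  6  7  6  8  3
Maximum dp value is 8.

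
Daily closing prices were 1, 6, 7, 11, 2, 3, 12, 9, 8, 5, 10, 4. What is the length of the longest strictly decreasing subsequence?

5

Negate each value so 'decreasing' becomes 'increasing', then run patience tails on the negated sequence:
-1 → extends → [-1]
-6 → replaces -1 → [-6]
-7 → replaces -6 → [-7]
-11 → replaces -7 → [-11]
-2 → extends → [-11, -2]
-3 → replaces -2 → [-11, -3]
-12 → replaces -11 → [-12, -3]
-9 → replaces -3 → [-12, -9]
-8 → extends → [-12, -9, -8]
-5 → extends → [-12, -9, -8, -5]
-10 → replaces -9 → [-12, -10, -8, -5]
-4 → extends → [-12, -10, -8, -5, -4]
Five tails, so the longest strictly decreasing subsequence of the original has length 5.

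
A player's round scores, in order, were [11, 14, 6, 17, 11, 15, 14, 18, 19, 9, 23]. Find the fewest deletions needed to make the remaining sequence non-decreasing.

Fewest deletions = n − (longest non-decreasing subsequence).
Patience tails:
11 → extends → [11]
14 → extends → [11, 14]
6 → replaces 11 → [6, 14]
17 → extends → [6, 14, 17]
11 → replaces 14 → [6, 11, 17]
15 → replaces 17 → [6, 11, 15]
14 → replaces 15 → [6, 11, 14]
18 → extends → [6, 11, 14, 18]
19 → extends → [6, 11, 14, 18, 19]
9 → replaces 11 → [6, 9, 14, 18, 19]
23 → extends → [6, 9, 14, 18, 19, 23]
Longest non-decreasing subsequence has length 6, so deletions = 11 − 6 = 5.

5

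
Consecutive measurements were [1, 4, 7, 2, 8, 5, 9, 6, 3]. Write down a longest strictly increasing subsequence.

Patience tails give the LIS length; then backtrack through the dp parents:
1 → extends → [1]
4 → extends → [1, 4]
7 → extends → [1, 4, 7]
2 → replaces 4 → [1, 2, 7]
8 → extends → [1, 2, 7, 8]
5 → replaces 7 → [1, 2, 5, 8]
9 → extends → [1, 2, 5, 8, 9]
6 → replaces 8 → [1, 2, 5, 6, 9]
3 → replaces 5 → [1, 2, 3, 6, 9]
Length 5; one witness is 1, 4, 7, 8, 9.

1, 4, 7, 8, 9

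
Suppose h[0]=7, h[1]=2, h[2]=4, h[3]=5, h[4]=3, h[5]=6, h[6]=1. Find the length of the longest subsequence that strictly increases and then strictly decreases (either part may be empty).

5

inc[i] = longest strictly increasing subsequence ending at i; dec[i] = longest strictly decreasing subsequence starting at i:
i:     0 1 2 3 4 5 6
h[i]:  7 2 4 5 3 6 1
inc:   1 1 2 3 2 4 1
dec:   4 2 3 3 2 2 1
Best peak at i=3 (value 5): inc=3, dec=3, length 3+3−1 = 5.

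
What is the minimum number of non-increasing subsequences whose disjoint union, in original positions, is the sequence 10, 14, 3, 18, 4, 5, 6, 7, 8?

6

The minimum number of non-increasing subsequences covering a sequence equals the length of its longest strictly increasing subsequence.
LIS length is 6 (e.g. 3, 4, 5, 6, 7, 8), so 6 piles are needed.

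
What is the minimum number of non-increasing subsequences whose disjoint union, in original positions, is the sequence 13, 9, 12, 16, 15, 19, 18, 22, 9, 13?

5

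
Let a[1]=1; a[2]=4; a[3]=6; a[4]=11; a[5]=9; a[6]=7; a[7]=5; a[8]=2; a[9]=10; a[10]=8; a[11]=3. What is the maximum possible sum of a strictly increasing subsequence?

Let S[i] be the best sum of a strictly increasing subsequence ending at i:
i:      1  2  3  4  5  6  7  8  9 10 11
a[i]:   1  4  6 11  9  7  5  2 10  8  3
S:      1  5 11 22 20 18 10  3 30 26  6
Maximum is 30 (e.g. 1 + 4 + 6 + 9 + 10).

30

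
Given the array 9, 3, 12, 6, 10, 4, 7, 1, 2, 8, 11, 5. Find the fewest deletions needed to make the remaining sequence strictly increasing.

Fewest deletions = n − (longest strictly increasing subsequence).
Patience tails:
9 → extends → [9]
3 → replaces 9 → [3]
12 → extends → [3, 12]
6 → replaces 12 → [3, 6]
10 → extends → [3, 6, 10]
4 → replaces 6 → [3, 4, 10]
7 → replaces 10 → [3, 4, 7]
1 → replaces 3 → [1, 4, 7]
2 → replaces 4 → [1, 2, 7]
8 → extends → [1, 2, 7, 8]
11 → extends → [1, 2, 7, 8, 11]
5 → replaces 7 → [1, 2, 5, 8, 11]
Longest strictly increasing subsequence has length 5, so deletions = 12 − 5 = 7.

7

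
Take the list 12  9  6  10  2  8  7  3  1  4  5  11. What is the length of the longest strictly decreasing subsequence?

Negate each value so 'decreasing' becomes 'increasing', then run patience tails on the negated sequence:
-12 → extends → [-12]
-9 → extends → [-12, -9]
-6 → extends → [-12, -9, -6]
-10 → replaces -9 → [-12, -10, -6]
-2 → extends → [-12, -10, -6, -2]
-8 → replaces -6 → [-12, -10, -8, -2]
-7 → replaces -2 → [-12, -10, -8, -7]
-3 → extends → [-12, -10, -8, -7, -3]
-1 → extends → [-12, -10, -8, -7, -3, -1]
-4 → replaces -3 → [-12, -10, -8, -7, -4, -1]
-5 → replaces -4 → [-12, -10, -8, -7, -5, -1]
-11 → replaces -10 → [-12, -11, -8, -7, -5, -1]
Six tails, so the longest strictly decreasing subsequence of the original has length 6.

6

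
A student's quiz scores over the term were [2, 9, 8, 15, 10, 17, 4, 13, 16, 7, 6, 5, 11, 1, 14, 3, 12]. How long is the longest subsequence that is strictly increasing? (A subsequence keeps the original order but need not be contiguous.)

5

Track the smallest tail for each achievable length (strict):
2 → extends → [2]
9 → extends → [2, 9]
8 → replaces 9 → [2, 8]
15 → extends → [2, 8, 15]
10 → replaces 15 → [2, 8, 10]
17 → extends → [2, 8, 10, 17]
4 → replaces 8 → [2, 4, 10, 17]
13 → replaces 17 → [2, 4, 10, 13]
16 → extends → [2, 4, 10, 13, 16]
7 → replaces 10 → [2, 4, 7, 13, 16]
6 → replaces 7 → [2, 4, 6, 13, 16]
5 → replaces 6 → [2, 4, 5, 13, 16]
11 → replaces 13 → [2, 4, 5, 11, 16]
1 → replaces 2 → [1, 4, 5, 11, 16]
14 → replaces 16 → [1, 4, 5, 11, 14]
3 → replaces 4 → [1, 3, 5, 11, 14]
12 → replaces 14 → [1, 3, 5, 11, 12]
Five tails, so the longest strictly increasing subsequence has length 5 (e.g. 2, 9, 10, 13, 16).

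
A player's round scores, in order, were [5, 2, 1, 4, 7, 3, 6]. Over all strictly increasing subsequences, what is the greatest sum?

13

Let S[i] be the best sum of a strictly increasing subsequence ending at i:
i:      1  2  3  4  5  6  7
a[i]:   5  2  1  4  7  3  6
S:      5  2  1  6 13  5 12
Maximum is 13 (e.g. 2 + 4 + 7).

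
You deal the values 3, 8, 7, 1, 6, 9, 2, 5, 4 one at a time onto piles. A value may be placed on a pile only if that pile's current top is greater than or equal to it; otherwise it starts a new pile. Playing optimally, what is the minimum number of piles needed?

3

Place each on the leftmost legal pile:
3 → new pile 1 (tops now [3])
8 → new pile 2 (tops now [3, 8])
7 → pile 2 (tops now [3, 7])
1 → pile 1 (tops now [1, 7])
6 → pile 2 (tops now [1, 6])
9 → new pile 3 (tops now [1, 6, 9])
2 → pile 2 (tops now [1, 2, 9])
5 → pile 3 (tops now [1, 2, 5])
4 → pile 3 (tops now [1, 2, 4])
Three piles.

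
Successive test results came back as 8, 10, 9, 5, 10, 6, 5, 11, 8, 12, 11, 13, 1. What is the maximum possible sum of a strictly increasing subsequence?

63

Let S[i] be the best sum of a strictly increasing subsequence ending at i:
i:      1  2  3  4  5  6  7  8  9 10 11 12 13
a[i]:   8 10  9  5 10  6  5 11  8 12 11 13  1
S:      8 18 17  5 27 11  5 38 19 50 38 63  1
Maximum is 63 (e.g. 8 + 9 + 10 + 11 + 12 + 13).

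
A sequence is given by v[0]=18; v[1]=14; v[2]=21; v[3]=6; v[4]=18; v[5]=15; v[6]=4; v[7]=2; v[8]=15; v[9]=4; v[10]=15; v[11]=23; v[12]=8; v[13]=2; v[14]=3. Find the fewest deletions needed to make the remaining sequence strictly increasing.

Fewest deletions = n − (longest strictly increasing subsequence).
i:      0  1  2  3  4  5  6  7  8  9 10 11 12 13 14
v[i]:  18 14 21  6 18 15  4  2 15  4 15 23  8  2  3
dp:     1  1  2  1  2  2  1  1  2  2  3  4  3  1  2
max dp = 4, so deletions = 15 − 4 = 11.

11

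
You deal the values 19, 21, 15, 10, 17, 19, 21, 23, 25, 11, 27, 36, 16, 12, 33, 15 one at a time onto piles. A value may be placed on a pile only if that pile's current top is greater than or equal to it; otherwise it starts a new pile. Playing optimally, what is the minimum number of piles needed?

Place each on the leftmost legal pile:
19 → new pile 1 (tops now [19])
21 → new pile 2 (tops now [19, 21])
15 → pile 1 (tops now [15, 21])
10 → pile 1 (tops now [10, 21])
17 → pile 2 (tops now [10, 17])
19 → new pile 3 (tops now [10, 17, 19])
21 → new pile 4 (tops now [10, 17, 19, 21])
23 → new pile 5 (tops now [10, 17, 19, 21, 23])
25 → new pile 6 (tops now [10, 17, 19, 21, 23, 25])
11 → pile 2 (tops now [10, 11, 19, 21, 23, 25])
27 → new pile 7 (tops now [10, 11, 19, 21, 23, 25, 27])
36 → new pile 8 (tops now [10, 11, 19, 21, 23, 25, 27, 36])
16 → pile 3 (tops now [10, 11, 16, 21, 23, 25, 27, 36])
12 → pile 3 (tops now [10, 11, 12, 21, 23, 25, 27, 36])
33 → pile 8 (tops now [10, 11, 12, 21, 23, 25, 27, 33])
15 → pile 4 (tops now [10, 11, 12, 15, 23, 25, 27, 33])
Eight piles.

8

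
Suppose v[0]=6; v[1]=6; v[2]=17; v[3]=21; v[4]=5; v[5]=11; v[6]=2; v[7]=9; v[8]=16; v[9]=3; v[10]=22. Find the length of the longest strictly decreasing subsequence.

4

Let dp[i] be the longest strictly decreasing subsequence ending at i:
i:      0  1  2  3  4  5  6  7  8  9 10
v[i]:   6  6 17 21  5 11  2  9 16  3 22
dp:     1  1  1  1  2  2  3  3  2  4  1
Maximum is 4.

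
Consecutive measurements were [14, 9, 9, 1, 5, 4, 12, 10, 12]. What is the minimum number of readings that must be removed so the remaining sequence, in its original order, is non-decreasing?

Fewest deletions = n − (longest non-decreasing subsequence).
Patience tails:
14 → extends → [14]
9 → replaces 14 → [9]
9 → extends → [9, 9]
1 → replaces 9 → [1, 9]
5 → replaces 9 → [1, 5]
4 → replaces 5 → [1, 4]
12 → extends → [1, 4, 12]
10 → replaces 12 → [1, 4, 10]
12 → extends → [1, 4, 10, 12]
Longest non-decreasing subsequence has length 4, so deletions = 9 − 4 = 5.

5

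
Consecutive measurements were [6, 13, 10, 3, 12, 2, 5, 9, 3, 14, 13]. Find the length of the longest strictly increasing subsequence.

4

Track the smallest tail for each achievable length (strict):
6 → extends → [6]
13 → extends → [6, 13]
10 → replaces 13 → [6, 10]
3 → replaces 6 → [3, 10]
12 → extends → [3, 10, 12]
2 → replaces 3 → [2, 10, 12]
5 → replaces 10 → [2, 5, 12]
9 → replaces 12 → [2, 5, 9]
3 → replaces 5 → [2, 3, 9]
14 → extends → [2, 3, 9, 14]
13 → replaces 14 → [2, 3, 9, 13]
Four tails, so the longest strictly increasing subsequence has length 4 (e.g. 6, 10, 12, 14).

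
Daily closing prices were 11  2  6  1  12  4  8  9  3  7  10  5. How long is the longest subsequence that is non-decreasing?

5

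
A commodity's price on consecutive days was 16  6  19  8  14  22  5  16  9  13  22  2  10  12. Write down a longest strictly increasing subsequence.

6, 8, 14, 16, 22

Patience tails give the LIS length; then backtrack through the dp parents:
16 → extends → [16]
6 → replaces 16 → [6]
19 → extends → [6, 19]
8 → replaces 19 → [6, 8]
14 → extends → [6, 8, 14]
22 → extends → [6, 8, 14, 22]
5 → replaces 6 → [5, 8, 14, 22]
16 → replaces 22 → [5, 8, 14, 16]
9 → replaces 14 → [5, 8, 9, 16]
13 → replaces 16 → [5, 8, 9, 13]
22 → extends → [5, 8, 9, 13, 22]
2 → replaces 5 → [2, 8, 9, 13, 22]
10 → replaces 13 → [2, 8, 9, 10, 22]
12 → replaces 22 → [2, 8, 9, 10, 12]
Length 5; one witness is 6, 8, 14, 16, 22.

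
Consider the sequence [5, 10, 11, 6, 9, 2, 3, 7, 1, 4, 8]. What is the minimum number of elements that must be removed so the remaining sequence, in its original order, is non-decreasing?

7

Fewest deletions = n − (longest non-decreasing subsequence).
Patience tails:
5 → extends → [5]
10 → extends → [5, 10]
11 → extends → [5, 10, 11]
6 → replaces 10 → [5, 6, 11]
9 → replaces 11 → [5, 6, 9]
2 → replaces 5 → [2, 6, 9]
3 → replaces 6 → [2, 3, 9]
7 → replaces 9 → [2, 3, 7]
1 → replaces 2 → [1, 3, 7]
4 → replaces 7 → [1, 3, 4]
8 → extends → [1, 3, 4, 8]
Longest non-decreasing subsequence has length 4, so deletions = 11 − 4 = 7.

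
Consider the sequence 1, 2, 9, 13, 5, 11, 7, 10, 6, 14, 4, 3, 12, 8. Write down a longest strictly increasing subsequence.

Patience tails give the LIS length; then backtrack through the dp parents:
1 → extends → [1]
2 → extends → [1, 2]
9 → extends → [1, 2, 9]
13 → extends → [1, 2, 9, 13]
5 → replaces 9 → [1, 2, 5, 13]
11 → replaces 13 → [1, 2, 5, 11]
7 → replaces 11 → [1, 2, 5, 7]
10 → extends → [1, 2, 5, 7, 10]
6 → replaces 7 → [1, 2, 5, 6, 10]
14 → extends → [1, 2, 5, 6, 10, 14]
4 → replaces 5 → [1, 2, 4, 6, 10, 14]
3 → replaces 4 → [1, 2, 3, 6, 10, 14]
12 → replaces 14 → [1, 2, 3, 6, 10, 12]
8 → replaces 10 → [1, 2, 3, 6, 8, 12]
Length 6; one witness is 1, 2, 5, 7, 10, 14.

1, 2, 5, 7, 10, 14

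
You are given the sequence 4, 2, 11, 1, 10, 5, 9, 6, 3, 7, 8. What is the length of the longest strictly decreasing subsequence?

5

Negate each value so 'decreasing' becomes 'increasing', then run patience tails on the negated sequence:
-4 → extends → [-4]
-2 → extends → [-4, -2]
-11 → replaces -4 → [-11, -2]
-1 → extends → [-11, -2, -1]
-10 → replaces -2 → [-11, -10, -1]
-5 → replaces -1 → [-11, -10, -5]
-9 → replaces -5 → [-11, -10, -9]
-6 → extends → [-11, -10, -9, -6]
-3 → extends → [-11, -10, -9, -6, -3]
-7 → replaces -6 → [-11, -10, -9, -7, -3]
-8 → replaces -7 → [-11, -10, -9, -8, -3]
Five tails, so the longest strictly decreasing subsequence of the original has length 5.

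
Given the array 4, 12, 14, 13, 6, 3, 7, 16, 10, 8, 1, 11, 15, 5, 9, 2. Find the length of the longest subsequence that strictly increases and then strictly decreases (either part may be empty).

inc[i] = longest strictly increasing subsequence ending at i; dec[i] = longest strictly decreasing subsequence starting at i:
i:      1  2  3  4  5  6  7  8  9 10 11 12 13 14 15 16
a[i]:   4 12 14 13  6  3  7 16 10  8  1 11 15  5  9  2
inc:    1  2  3  3  2  1  3  4  4  4  1  5  6  2  5  2
dec:    3  5  6  5  3  2  3  5  4  3  1  3  3  2  2  1
Best peak at i=3 (value 14): inc=3, dec=6, length 3+6−1 = 8.

8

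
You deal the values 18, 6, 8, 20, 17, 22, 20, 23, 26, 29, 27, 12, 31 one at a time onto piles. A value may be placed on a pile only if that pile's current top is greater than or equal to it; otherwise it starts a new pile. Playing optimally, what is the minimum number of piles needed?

8

The minimum number of non-increasing subsequences covering a sequence equals the length of its longest strictly increasing subsequence.
LIS length is 8 (e.g. 6, 8, 20, 22, 23, 26, 29, 31), so 8 piles are needed.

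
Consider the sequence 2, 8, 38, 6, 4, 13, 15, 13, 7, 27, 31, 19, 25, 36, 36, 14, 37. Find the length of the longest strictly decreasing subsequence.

4

Negate each value so 'decreasing' becomes 'increasing', then run patience tails on the negated sequence:
-2 → extends → [-2]
-8 → replaces -2 → [-8]
-38 → replaces -8 → [-38]
-6 → extends → [-38, -6]
-4 → extends → [-38, -6, -4]
-13 → replaces -6 → [-38, -13, -4]
-15 → replaces -13 → [-38, -15, -4]
-13 → replaces -4 → [-38, -15, -13]
-7 → extends → [-38, -15, -13, -7]
-27 → replaces -15 → [-38, -27, -13, -7]
-31 → replaces -27 → [-38, -31, -13, -7]
-19 → replaces -13 → [-38, -31, -19, -7]
-25 → replaces -19 → [-38, -31, -25, -7]
-36 → replaces -31 → [-38, -36, -25, -7]
-36 → already a tail → [-38, -36, -25, -7]
-14 → replaces -7 → [-38, -36, -25, -14]
-37 → replaces -36 → [-38, -37, -25, -14]
Four tails, so the longest strictly decreasing subsequence of the original has length 4.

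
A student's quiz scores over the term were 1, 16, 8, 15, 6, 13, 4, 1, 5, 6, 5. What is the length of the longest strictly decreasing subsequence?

Let dp[i] be the longest strictly decreasing subsequence ending at i:
i:      1  2  3  4  5  6  7  8  9 10 11
a[i]:   1 16  8 15  6 13  4  1  5  6  5
dp:     1  1  2  2  3  3  4  5  4  4  5
Maximum is 5.

5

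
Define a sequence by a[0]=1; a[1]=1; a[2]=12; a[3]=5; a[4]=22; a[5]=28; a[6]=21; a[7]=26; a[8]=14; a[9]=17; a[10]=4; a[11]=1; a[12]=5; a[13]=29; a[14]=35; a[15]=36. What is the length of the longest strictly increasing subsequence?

7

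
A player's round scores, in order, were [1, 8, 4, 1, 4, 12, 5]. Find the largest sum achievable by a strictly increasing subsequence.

21

Let S[i] be the best sum of a strictly increasing subsequence ending at i:
i:      1  2  3  4  5  6  7
a[i]:   1  8  4  1  4 12  5
S:      1  9  5  1  5 21 10
Maximum is 21 (e.g. 1 + 8 + 12).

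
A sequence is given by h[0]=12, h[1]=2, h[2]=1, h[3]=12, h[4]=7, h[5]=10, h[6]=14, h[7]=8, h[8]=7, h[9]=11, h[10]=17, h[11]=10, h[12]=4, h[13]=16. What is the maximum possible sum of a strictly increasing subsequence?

50

Let S[i] be the best sum of a strictly increasing subsequence ending at i:
i:      0  1  2  3  4  5  6  7  8  9 10 11 12 13
h[i]:  12  2  1 12  7 10 14  8  7 11 17 10  4 16
S:     12  2  1 14  9 19 33 17  9 30 50 27  6 49
Maximum is 50 (e.g. 2 + 7 + 10 + 14 + 17).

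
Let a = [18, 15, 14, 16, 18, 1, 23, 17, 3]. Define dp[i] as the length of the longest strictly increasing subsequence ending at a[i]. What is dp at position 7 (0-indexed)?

dp[i] = 1 + max{dp[j] : j<i, a[j]<a[i]} (or 1 if no such j):
i:      0  1  2  3  4  5  6  7  8
a[i]:  18 15 14 16 18  1 23 17  3
dp:     1  1  1  2  3  1  4  3  2
At index 7 the value is 3.

3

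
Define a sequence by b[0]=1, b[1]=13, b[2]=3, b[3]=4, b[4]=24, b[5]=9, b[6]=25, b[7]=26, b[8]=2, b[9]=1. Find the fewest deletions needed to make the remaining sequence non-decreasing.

Fewest deletions = n − (longest non-decreasing subsequence).
Patience tails:
1 → extends → [1]
13 → extends → [1, 13]
3 → replaces 13 → [1, 3]
4 → extends → [1, 3, 4]
24 → extends → [1, 3, 4, 24]
9 → replaces 24 → [1, 3, 4, 9]
25 → extends → [1, 3, 4, 9, 25]
26 → extends → [1, 3, 4, 9, 25, 26]
2 → replaces 3 → [1, 2, 4, 9, 25, 26]
1 → replaces 2 → [1, 1, 4, 9, 25, 26]
Longest non-decreasing subsequence has length 6, so deletions = 10 − 6 = 4.

4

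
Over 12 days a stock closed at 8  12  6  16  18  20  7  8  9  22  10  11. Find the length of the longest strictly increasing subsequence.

Let dp[i] be the length of the longest such subsequence ending at index i:
i:      1  2  3  4  5  6  7  8  9 10 11 12
a[i]:   8 12  6 16 18 20  7  8  9 22 10 11
dp:     1  2  1  3  4  5  2  3  4  6  5  6
Maximum dp value is 6.

6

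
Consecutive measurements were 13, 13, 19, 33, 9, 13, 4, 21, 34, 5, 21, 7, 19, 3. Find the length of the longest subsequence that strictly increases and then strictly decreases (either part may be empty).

7

inc[i] = longest strictly increasing subsequence ending at i; dec[i] = longest strictly decreasing subsequence starting at i:
i:      1  2  3  4  5  6  7  8  9 10 11 12 13 14
a[i]:  13 13 19 33  9 13  4 21 34  5 21  7 19  3
inc:    1  1  2  3  1  2  1  3  4  2  3  3  4  1
dec:    4  4  4  4  3  3  2  3  4  2  3  2  2  1
Best peak at i=9 (value 34): inc=4, dec=4, length 4+4−1 = 7.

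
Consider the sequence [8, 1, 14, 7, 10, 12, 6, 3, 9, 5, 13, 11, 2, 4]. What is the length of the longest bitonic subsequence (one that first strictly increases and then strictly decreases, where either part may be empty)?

inc[i] = longest strictly increasing subsequence ending at i; dec[i] = longest strictly decreasing subsequence starting at i:
i:      1  2  3  4  5  6  7  8  9 10 11 12 13 14
a[i]:   8  1 14  7 10 12  6  3  9  5 13 11  2  4
inc:    1  1  2  2  3  4  2  2  3  3  5  4  2  3
dec:    5  1  5  4  4  4  3  2  3  2  3  2  1  1
Best peak at i=6 (value 12): inc=4, dec=4, length 4+4−1 = 7.

7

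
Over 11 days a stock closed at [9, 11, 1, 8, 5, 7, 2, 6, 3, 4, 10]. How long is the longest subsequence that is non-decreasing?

5

Track the smallest tail for each achievable length (allowing ties):
9 → extends → [9]
11 → extends → [9, 11]
1 → replaces 9 → [1, 11]
8 → replaces 11 → [1, 8]
5 → replaces 8 → [1, 5]
7 → extends → [1, 5, 7]
2 → replaces 5 → [1, 2, 7]
6 → replaces 7 → [1, 2, 6]
3 → replaces 6 → [1, 2, 3]
4 → extends → [1, 2, 3, 4]
10 → extends → [1, 2, 3, 4, 10]
Five tails, so the longest non-decreasing subsequence has length 5 (e.g. 1, 2, 3, 4, 10).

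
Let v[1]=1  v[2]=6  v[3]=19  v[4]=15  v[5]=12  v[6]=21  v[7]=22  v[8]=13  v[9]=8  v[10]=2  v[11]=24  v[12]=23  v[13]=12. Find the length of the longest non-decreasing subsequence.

Let dp[i] be the length of the longest such subsequence ending at index i:
i:      1  2  3  4  5  6  7  8  9 10 11 12 13
v[i]:   1  6 19 15 12 21 22 13  8  2 24 23 12
dp:     1  2  3  3  3  4  5  4  3  2  6  6  4
Maximum dp value is 6.

6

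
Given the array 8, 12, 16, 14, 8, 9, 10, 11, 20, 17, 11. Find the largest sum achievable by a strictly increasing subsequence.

58

Let S[i] be the best sum of a strictly increasing subsequence ending at i:
i:      1  2  3  4  5  6  7  8  9 10 11
a[i]:   8 12 16 14  8  9 10 11 20 17 11
S:      8 20 36 34  8 17 27 38 58 55 38
Maximum is 58 (e.g. 8 + 9 + 10 + 11 + 20).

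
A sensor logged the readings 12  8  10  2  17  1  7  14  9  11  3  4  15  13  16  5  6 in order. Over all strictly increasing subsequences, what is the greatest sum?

63

Let S[i] be the best sum of a strictly increasing subsequence ending at i:
i:      1  2  3  4  5  6  7  8  9 10 11 12 13 14 15 16 17
a[i]:  12  8 10  2 17  1  7 14  9 11  3  4 15 13 16  5  6
S:     12  8 18  2 35  1  9 32 18 29  5  9 47 42 63 14 20
Maximum is 63 (e.g. 8 + 10 + 14 + 15 + 16).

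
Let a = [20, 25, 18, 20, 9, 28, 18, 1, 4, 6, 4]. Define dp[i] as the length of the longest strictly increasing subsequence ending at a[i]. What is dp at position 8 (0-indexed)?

2

dp[i] = 1 + max{dp[j] : j<i, a[j]<a[i]} (or 1 if no such j):
i:      0  1  2  3  4  5  6  7  8  9 10
a[i]:  20 25 18 20  9 28 18  1  4  6  4
dp:     1  2  1  2  1  3  2  1  2  3  2
At index 8 the value is 2.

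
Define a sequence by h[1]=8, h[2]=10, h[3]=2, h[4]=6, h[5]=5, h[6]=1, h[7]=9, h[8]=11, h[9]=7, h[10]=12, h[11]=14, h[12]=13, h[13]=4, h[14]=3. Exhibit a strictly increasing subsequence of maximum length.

Patience tails give the LIS length; then backtrack through the dp parents:
8 → extends → [8]
10 → extends → [8, 10]
2 → replaces 8 → [2, 10]
6 → replaces 10 → [2, 6]
5 → replaces 6 → [2, 5]
1 → replaces 2 → [1, 5]
9 → extends → [1, 5, 9]
11 → extends → [1, 5, 9, 11]
7 → replaces 9 → [1, 5, 7, 11]
12 → extends → [1, 5, 7, 11, 12]
14 → extends → [1, 5, 7, 11, 12, 14]
13 → replaces 14 → [1, 5, 7, 11, 12, 13]
4 → replaces 5 → [1, 4, 7, 11, 12, 13]
3 → replaces 4 → [1, 3, 7, 11, 12, 13]
Length 6; one witness is 2, 6, 9, 11, 12, 14.

2, 6, 9, 11, 12, 14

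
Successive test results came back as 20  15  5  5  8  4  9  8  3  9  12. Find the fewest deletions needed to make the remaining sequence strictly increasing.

Fewest deletions = n − (longest strictly increasing subsequence).
Patience tails:
20 → extends → [20]
15 → replaces 20 → [15]
5 → replaces 15 → [5]
5 → already a tail → [5]
8 → extends → [5, 8]
4 → replaces 5 → [4, 8]
9 → extends → [4, 8, 9]
8 → already a tail → [4, 8, 9]
3 → replaces 4 → [3, 8, 9]
9 → already a tail → [3, 8, 9]
12 → extends → [3, 8, 9, 12]
Longest strictly increasing subsequence has length 4, so deletions = 11 − 4 = 7.

7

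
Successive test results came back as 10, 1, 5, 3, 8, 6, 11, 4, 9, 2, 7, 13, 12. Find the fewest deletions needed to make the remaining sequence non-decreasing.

8

Fewest deletions = n − (longest non-decreasing subsequence).
Patience tails:
10 → extends → [10]
1 → replaces 10 → [1]
5 → extends → [1, 5]
3 → replaces 5 → [1, 3]
8 → extends → [1, 3, 8]
6 → replaces 8 → [1, 3, 6]
11 → extends → [1, 3, 6, 11]
4 → replaces 6 → [1, 3, 4, 11]
9 → replaces 11 → [1, 3, 4, 9]
2 → replaces 3 → [1, 2, 4, 9]
7 → replaces 9 → [1, 2, 4, 7]
13 → extends → [1, 2, 4, 7, 13]
12 → replaces 13 → [1, 2, 4, 7, 12]
Longest non-decreasing subsequence has length 5, so deletions = 13 − 5 = 8.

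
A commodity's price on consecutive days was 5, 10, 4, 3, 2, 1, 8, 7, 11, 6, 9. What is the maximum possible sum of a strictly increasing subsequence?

26

Let S[i] be the best sum of a strictly increasing subsequence ending at i:
i:      1  2  3  4  5  6  7  8  9 10 11
a[i]:   5 10  4  3  2  1  8  7 11  6  9
S:      5 15  4  3  2  1 13 12 26 11 22
Maximum is 26 (e.g. 5 + 10 + 11).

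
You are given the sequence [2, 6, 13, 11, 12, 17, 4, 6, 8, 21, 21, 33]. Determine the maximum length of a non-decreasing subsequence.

8

Let dp[i] be the length of the longest such subsequence ending at index i:
i:      1  2  3  4  5  6  7  8  9 10 11 12
a[i]:   2  6 13 11 12 17  4  6  8 21 21 33
dp:     1  2  3  3  4  5  2  3  4  6  7  8
Maximum dp value is 8.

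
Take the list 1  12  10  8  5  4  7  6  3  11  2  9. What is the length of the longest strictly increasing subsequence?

4

Let dp[i] be the length of the longest such subsequence ending at index i:
i:      1  2  3  4  5  6  7  8  9 10 11 12
a[i]:   1 12 10  8  5  4  7  6  3 11  2  9
dp:     1  2  2  2  2  2  3  3  2  4  2  4
Maximum dp value is 4.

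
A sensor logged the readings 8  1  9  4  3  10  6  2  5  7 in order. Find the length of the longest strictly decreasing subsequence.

4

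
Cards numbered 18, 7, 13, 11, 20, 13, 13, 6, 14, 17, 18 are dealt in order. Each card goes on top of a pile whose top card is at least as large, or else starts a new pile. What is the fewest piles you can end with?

6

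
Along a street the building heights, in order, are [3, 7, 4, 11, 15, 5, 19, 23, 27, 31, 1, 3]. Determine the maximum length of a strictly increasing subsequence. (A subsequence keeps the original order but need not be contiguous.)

Track the smallest tail for each achievable length (strict):
3 → extends → [3]
7 → extends → [3, 7]
4 → replaces 7 → [3, 4]
11 → extends → [3, 4, 11]
15 → extends → [3, 4, 11, 15]
5 → replaces 11 → [3, 4, 5, 15]
19 → extends → [3, 4, 5, 15, 19]
23 → extends → [3, 4, 5, 15, 19, 23]
27 → extends → [3, 4, 5, 15, 19, 23, 27]
31 → extends → [3, 4, 5, 15, 19, 23, 27, 31]
1 → replaces 3 → [1, 4, 5, 15, 19, 23, 27, 31]
3 → replaces 4 → [1, 3, 5, 15, 19, 23, 27, 31]
Eight tails, so the longest strictly increasing subsequence has length 8 (e.g. 3, 7, 11, 15, 19, 23, 27, 31).

8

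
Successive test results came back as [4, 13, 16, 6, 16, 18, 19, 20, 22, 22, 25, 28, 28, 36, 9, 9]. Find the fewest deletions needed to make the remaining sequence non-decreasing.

Fewest deletions = n − (longest non-decreasing subsequence).
i:      1  2  3  4  5  6  7  8  9 10 11 12 13 14 15 16
a[i]:   4 13 16  6 16 18 19 20 22 22 25 28 28 36  9  9
dp:     1  2  3  2  4  5  6  7  8  9 10 11 12 13  3  4
max dp = 13, so deletions = 16 − 13 = 3.

3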